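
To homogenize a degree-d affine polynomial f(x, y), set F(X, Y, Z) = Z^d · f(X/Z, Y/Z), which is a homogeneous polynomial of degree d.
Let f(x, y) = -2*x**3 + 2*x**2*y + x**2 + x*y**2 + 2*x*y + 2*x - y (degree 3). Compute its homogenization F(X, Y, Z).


F(X, Y, Z) = -2*X**3 + 2*X**2*Y + X**2*Z + X*Y**2 + 2*X*Y*Z + 2*X*Z**2 - Y*Z**2

deg(f) = 3.
Substitute x = X/Z, y = Y/Z into f, then multiply by Z^3.
  monomial -2·x^3·y^0 ↦ -2·X^3·Y^0·Z^0.
  monomial 2·x^2·y^1 ↦ 2·X^2·Y^1·Z^0.
  monomial 1·x^2·y^0 ↦ 1·X^2·Y^0·Z^1.
  monomial 1·x^1·y^2 ↦ 1·X^1·Y^2·Z^0.
  monomial 2·x^1·y^1 ↦ 2·X^1·Y^1·Z^1.
  monomial 2·x^1·y^0 ↦ 2·X^1·Y^0·Z^2.
  monomial -1·x^0·y^1 ↦ -1·X^0·Y^1·Z^2.
Collecting: F(X, Y, Z) = -2*X**3 + 2*X**2*Y + X**2*Z + X*Y**2 + 2*X*Y*Z + 2*X*Z**2 - Y*Z**2.


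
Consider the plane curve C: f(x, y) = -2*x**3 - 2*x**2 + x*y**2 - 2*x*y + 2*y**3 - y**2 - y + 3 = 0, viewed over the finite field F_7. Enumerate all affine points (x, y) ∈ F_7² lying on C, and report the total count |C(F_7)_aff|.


Affine F_7-points: {(1, 6), (2, 0), (3, 4), (3, 5), (4, 1), (4, 2), (4, 6), (5, 2), (6, 3)}; count = 9.

For each of the 49 pairs (x, y) ∈ F_7², evaluate f(x, y) mod 7. Record the zeros.
  x = 0: [0↦3, 1↦3, 2↦6, 3↦3, 4↦6, 5↦6, 6↦1]  zeros at y ∈ ∅
  x = 1: [0↦6, 1↦5, 2↦2, 3↦2, 4↦3, 5↦3, 6↦0]  zeros at y ∈ {6}
  x = 2: [0↦0, 1↦5, 2↦3, 3↦6, 4↦5, 5↦5, 6↦4]  zeros at y ∈ {0}
  x = 3: [0↦1, 1↦5, 2↦4, 3↦3, 4↦0, 5↦0, 6↦1]  zeros at y ∈ {4, 5}
  x = 4: [0↦4, 1↦0, 2↦0, 3↦2, 4↦4, 5↦4, 6↦0]  zeros at y ∈ {1, 2, 6}
  x = 5: [0↦4, 1↦6, 2↦0, 3↦5, 4↦5, 5↦5, 6↦3]  zeros at y ∈ {2}
  x = 6: [0↦3, 1↦4, 2↦6, 3↦0, 4↦5, 5↦5, 6↦5]  zeros at y ∈ {3}
Collecting zeros: affine points = {(1, 6), (2, 0), (3, 4), (3, 5), (4, 1), (4, 2), (4, 6), (5, 2), (6, 3)}.
Total count |C(F_7)_aff| = 9.


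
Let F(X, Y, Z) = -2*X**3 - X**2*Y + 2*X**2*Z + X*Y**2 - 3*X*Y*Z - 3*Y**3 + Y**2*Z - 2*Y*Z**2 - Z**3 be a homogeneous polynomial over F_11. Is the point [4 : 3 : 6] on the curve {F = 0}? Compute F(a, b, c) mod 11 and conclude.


F(4,3,6) ≡ 4 (mod 11); P is NOT on the curve.

Evaluate F(4, 3, 6) term-by-term (mod 11).
  -2*X**3 ↦ -2·64·1·1 = -128
  -X**2*Y ↦ -1·16·3·1 = -48
  2*X**2*Z ↦ 2·16·1·6 = 192
  X*Y**2 ↦ 1·4·9·1 = 36
  -3*X*Y*Z ↦ -3·4·3·6 = -216
  -3*Y**3 ↦ -3·1·27·1 = -81
  Y**2*Z ↦ 1·1·9·6 = 54
  -2*Y*Z**2 ↦ -2·1·3·36 = -216
  -Z**3 ↦ -1·1·1·216 = -216
Sum: F(4, 3, 6) = (-128) + (-48) + (192) + (36) + (-216) + (-81) + (54) + (-216) + (-216) = -623.
Reducing mod 11: -623 ≡ 4 (mod 11).
Since F(a, b, c) ≡ 4 ≠ 0 (mod 11), P does NOT lie on the curve.


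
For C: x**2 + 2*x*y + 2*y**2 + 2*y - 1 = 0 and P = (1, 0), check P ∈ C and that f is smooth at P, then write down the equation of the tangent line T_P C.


Tangent line at P: 2*x + 4*y - 2 = 0.

Step 1: f(1, 0) = 0, so P lies on C.
Step 2: partial derivatives
  f_x(x, y) = 2*x + 2*y, f_y(x, y) = 2*x + 4*y + 2.
  f_x(P) = 2, f_y(P) = 4 (gradient nonzero, so P is smooth).
Step 3: tangent line at P: 2·(x − 1) + 4·(y − 0) = 0.
Expanding: 2*x + 4*y - 2 = 0.


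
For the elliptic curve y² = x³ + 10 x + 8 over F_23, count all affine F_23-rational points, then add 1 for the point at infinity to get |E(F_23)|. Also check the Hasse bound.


Affine points = {(0, 10), (0, 13), (2, 6), (2, 17), (6, 10), (6, 13), (8, 5), (8, 18), (10, 2), (10, 21), (11, 0), (12, 4), (12, 19), (13, 9), (13, 14), (16, 3), (16, 20), (17, 10), (17, 13), (21, 7), (21, 16)}; affine count = 21; |E(F_23)| = 22.

Discriminant check: Δ ∝ 4a³ + 27b² = 4·10³ + 27·8² = 4·1000 + 27·64 ≡ 1 (mod 23). Nonzero ⇒ E is nonsingular.
For each x ∈ F_23, compute rhs = x³ + 10·x + 8 mod 23, then count y ∈ F_23 with y² ≡ rhs.
  x = 0: rhs = 8, matching y values: 10, 13 (2 points).
  x = 1: rhs = 19, matching y values: none (0 points).
  x = 2: rhs = 13, matching y values: 6, 17 (2 points).
  x = 3: rhs = 19, matching y values: none (0 points).
  x = 4: rhs = 20, matching y values: none (0 points).
  x = 5: rhs = 22, matching y values: none (0 points).
  x = 6: rhs = 8, matching y values: 10, 13 (2 points).
  x = 7: rhs = 7, matching y values: none (0 points).
  x = 8: rhs = 2, matching y values: 5, 18 (2 points).
  x = 9: rhs = 22, matching y values: none (0 points).
  x = 10: rhs = 4, matching y values: 2, 21 (2 points).
  x = 11: rhs = 0, matching y values: 0 (1 points).
  x = 12: rhs = 16, matching y values: 4, 19 (2 points).
  x = 13: rhs = 12, matching y values: 9, 14 (2 points).
  x = 14: rhs = 17, matching y values: none (0 points).
  x = 15: rhs = 14, matching y values: none (0 points).
  x = 16: rhs = 9, matching y values: 3, 20 (2 points).
  x = 17: rhs = 8, matching y values: 10, 13 (2 points).
  x = 18: rhs = 17, matching y values: none (0 points).
  x = 19: rhs = 19, matching y values: none (0 points).
  x = 20: rhs = 20, matching y values: none (0 points).
  x = 21: rhs = 3, matching y values: 7, 16 (2 points).
  x = 22: rhs = 20, matching y values: none (0 points).
Total affine count: 21.
Full point count |E(F_23)| = 21 + 1 = 22.
Hasse bound: |22 − (23+1)| = |-2| = 2 ≤ 2√23 ≈ 9.5917 ✓.


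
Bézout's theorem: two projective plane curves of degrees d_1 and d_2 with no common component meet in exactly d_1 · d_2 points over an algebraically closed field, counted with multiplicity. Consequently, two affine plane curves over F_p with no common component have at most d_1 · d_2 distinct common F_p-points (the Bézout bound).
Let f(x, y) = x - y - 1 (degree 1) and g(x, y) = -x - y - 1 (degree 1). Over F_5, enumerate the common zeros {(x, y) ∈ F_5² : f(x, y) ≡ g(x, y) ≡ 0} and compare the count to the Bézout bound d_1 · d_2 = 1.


Common zeros: {(0, 4)}; count = 1; Bézout bound = 1.

deg(f) = 1, deg(g) = 1, so Bézout bound = 1.
Scan x ∈ F_5. For each x, list the y ∈ F_5 with f(x, y) ≡ 0 and those with g(x, y) ≡ 0 (mod 5); the common zeros in that column are the intersection.
  x = 0: f ≡ 0 at y ∈ {4}; g ≡ 0 at y ∈ {4}; common: {4}.
  x = 1: f ≡ 0 at y ∈ {0}; g ≡ 0 at y ∈ {3}; common: ∅.
  x = 2: f ≡ 0 at y ∈ {1}; g ≡ 0 at y ∈ {2}; common: ∅.
  x = 3: f ≡ 0 at y ∈ {2}; g ≡ 0 at y ∈ {1}; common: ∅.
  x = 4: f ≡ 0 at y ∈ {3}; g ≡ 0 at y ∈ {0}; common: ∅.
Collecting: common zeros = {(0, 4)}, so the count is 1.
Comparison with the Bézout bound: 1 ≤ 1 = deg(f)·deg(g), as expected for curves with no common component (the bound is attained).


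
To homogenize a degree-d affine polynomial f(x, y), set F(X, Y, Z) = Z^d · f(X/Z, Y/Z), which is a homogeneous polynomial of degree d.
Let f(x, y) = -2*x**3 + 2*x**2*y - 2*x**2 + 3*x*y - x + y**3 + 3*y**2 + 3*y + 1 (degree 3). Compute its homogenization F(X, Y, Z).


F(X, Y, Z) = -2*X**3 + 2*X**2*Y - 2*X**2*Z + 3*X*Y*Z - X*Z**2 + Y**3 + 3*Y**2*Z + 3*Y*Z**2 + Z**3

deg(f) = 3.
Substitute x = X/Z, y = Y/Z into f, then multiply by Z^3.
  monomial -2·x^3·y^0 ↦ -2·X^3·Y^0·Z^0.
  monomial 2·x^2·y^1 ↦ 2·X^2·Y^1·Z^0.
  monomial -2·x^2·y^0 ↦ -2·X^2·Y^0·Z^1.
  monomial 3·x^1·y^1 ↦ 3·X^1·Y^1·Z^1.
  monomial -1·x^1·y^0 ↦ -1·X^1·Y^0·Z^2.
  monomial 1·x^0·y^3 ↦ 1·X^0·Y^3·Z^0.
  monomial 3·x^0·y^2 ↦ 3·X^0·Y^2·Z^1.
  monomial 3·x^0·y^1 ↦ 3·X^0·Y^1·Z^2.
  monomial 1·x^0·y^0 ↦ 1·X^0·Y^0·Z^3.
Collecting: F(X, Y, Z) = -2*X**3 + 2*X**2*Y - 2*X**2*Z + 3*X*Y*Z - X*Z**2 + Y**3 + 3*Y**2*Z + 3*Y*Z**2 + Z**3.


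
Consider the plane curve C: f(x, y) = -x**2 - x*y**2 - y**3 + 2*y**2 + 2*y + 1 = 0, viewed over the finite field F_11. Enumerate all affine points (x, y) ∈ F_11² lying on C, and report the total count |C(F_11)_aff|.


Affine F_11-points: {(1, 0), (1, 2), (1, 10), (6, 2), (9, 10), (10, 0)}; count = 6.

For each of the 121 pairs (x, y) ∈ F_11², evaluate f(x, y) mod 11. Record the zeros.
  x = 0: [0↦1, 1↦4, 2↦5, 3↦9, 4↦10, 5↦2, 6↦1, 7↦1, 8↦7, 9↦2, 10↦2]  zeros at y ∈ ∅
  x = 1: [0↦0, 1↦2, 2↦0, 3↦10, 4↦4, 5↦9, 6↦8, 7↦6, 8↦8, 9↦8, 10↦0]  zeros at y ∈ {0, 2, 10}
  x = 2: [0↦8, 1↦9, 2↦4, 3↦9, 4↦7, 5↦3, 6↦2, 7↦9, 8↦7, 9↦1, 10↦7]  zeros at y ∈ ∅
  x = 3: [0↦3, 1↦3, 2↦6, 3↦6, 4↦8, 5↦6, 6↦5, 7↦10, 8↦4, 9↦3, 10↦1]  zeros at y ∈ ∅
  x = 4: [0↦7, 1↦6, 2↦6, 3↦1, 4↦7, 5↦7, 6↦6, 7↦9, 8↦10, 9↦3, 10↦4]  zeros at y ∈ ∅
  x = 5: [0↦9, 1↦7, 2↦4, 3↦5, 4↦4, 5↦6, 6↦5, 7↦6, 8↦3, 9↦1, 10↦5]  zeros at y ∈ ∅
  x = 6: [0↦9, 1↦6, 2↦0, 3↦7, 4↦10, 5↦3, 6↦2, 7↦1, 8↦5, 9↦8, 10↦4]  zeros at y ∈ {2}
  x = 7: [0↦7, 1↦3, 2↦5, 3↦7, 4↦3, 5↦9, 6↦8, 7↦5, 8↦5, 9↦2, 10↦1]  zeros at y ∈ ∅
  x = 8: [0↦3, 1↦9, 2↦8, 3↦5, 4↦5, 5↦2, 6↦1, 7↦7, 8↦3, 9↦5, 10↦7]  zeros at y ∈ ∅
  x = 9: [0↦8, 1↦2, 2↦9, 3↦1, 4↦5, 5↦4, 6↦3, 7↦7, 8↦10, 9↦6, 10↦0]  zeros at y ∈ {10}
  x = 10: [0↦0, 1↦4, 2↦8, 3↦6, 4↦3, 5↦4, 6↦3, 7↦5, 8↦4, 9↦5, 10↦2]  zeros at y ∈ {0}
Collecting zeros: affine points = {(1, 0), (1, 2), (1, 10), (6, 2), (9, 10), (10, 0)}.
Total count |C(F_11)_aff| = 6.


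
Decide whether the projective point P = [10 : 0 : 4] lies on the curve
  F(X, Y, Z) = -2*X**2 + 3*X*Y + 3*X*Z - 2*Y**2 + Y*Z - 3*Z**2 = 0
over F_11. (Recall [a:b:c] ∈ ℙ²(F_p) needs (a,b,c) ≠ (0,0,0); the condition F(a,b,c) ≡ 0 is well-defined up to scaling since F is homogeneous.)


F(10,0,4) ≡ 4 (mod 11); P is NOT on the curve.

Evaluate F(10, 0, 4) term-by-term (mod 11).
  -2*X**2 ↦ -2·100·1·1 = -200
  3*X*Y ↦ 3·10·0·1 = 0
  3*X*Z ↦ 3·10·1·4 = 120
  -2*Y**2 ↦ -2·1·0·1 = 0
  Y*Z ↦ 1·1·0·4 = 0
  -3*Z**2 ↦ -3·1·1·16 = -48
Sum: F(10, 0, 4) = (-200) + (0) + (120) + (0) + (0) + (-48) = -128.
Reducing mod 11: -128 ≡ 4 (mod 11).
Since F(a, b, c) ≡ 4 ≠ 0 (mod 11), P does NOT lie on the curve.


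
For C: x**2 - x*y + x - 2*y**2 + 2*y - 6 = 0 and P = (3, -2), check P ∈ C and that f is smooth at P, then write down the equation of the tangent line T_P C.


Tangent line at P: 9*x + 7*y - 13 = 0.

Step 1: f(3, -2) = 0, so P lies on C.
Step 2: partial derivatives
  f_x(x, y) = 2*x - y + 1, f_y(x, y) = -x - 4*y + 2.
  f_x(P) = 9, f_y(P) = 7 (gradient nonzero, so P is smooth).
Step 3: tangent line at P: 9·(x − 3) + 7·(y − -2) = 0.
Expanding: 9*x + 7*y - 13 = 0.


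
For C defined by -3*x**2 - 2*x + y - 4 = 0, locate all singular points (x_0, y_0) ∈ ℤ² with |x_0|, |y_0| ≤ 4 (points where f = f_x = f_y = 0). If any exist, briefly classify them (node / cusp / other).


No singular points in the scanned grid; C is smooth there.

Compute partial derivatives:
  f_x = -6*x - 2.
  f_y = 1.
f_y = 1 is a nonzero constant, so f_y never vanishes: no point (x, y) can satisfy f = f_x = f_y = 0. In particular no (x, y) ∈ {−4, ..., 4}² is singular; the curve is smooth.


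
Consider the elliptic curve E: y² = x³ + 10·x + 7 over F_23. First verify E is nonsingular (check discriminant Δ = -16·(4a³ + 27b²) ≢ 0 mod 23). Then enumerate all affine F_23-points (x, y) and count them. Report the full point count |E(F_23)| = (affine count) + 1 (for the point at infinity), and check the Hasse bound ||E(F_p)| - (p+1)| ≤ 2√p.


Affine points = {(1, 8), (1, 15), (2, 9), (2, 14), (3, 8), (3, 15), (7, 11), (7, 12), (8, 1), (8, 22), (10, 7), (10, 16), (14, 4), (14, 19), (15, 6), (15, 17), (16, 10), (16, 13), (18, 4), (18, 19), (19, 8), (19, 15), (21, 5), (21, 18)}; affine count = 24; |E(F_23)| = 25.

Discriminant check: Δ ∝ 4a³ + 27b² = 4·10³ + 27·7² = 4·1000 + 27·49 ≡ 10 (mod 23). Nonzero ⇒ E is nonsingular.
For each x ∈ F_23, compute rhs = x³ + 10·x + 7 mod 23, then count y ∈ F_23 with y² ≡ rhs.
  x = 0: rhs = 7, matching y values: none (0 points).
  x = 1: rhs = 18, matching y values: 8, 15 (2 points).
  x = 2: rhs = 12, matching y values: 9, 14 (2 points).
  x = 3: rhs = 18, matching y values: 8, 15 (2 points).
  x = 4: rhs = 19, matching y values: none (0 points).
  x = 5: rhs = 21, matching y values: none (0 points).
  x = 6: rhs = 7, matching y values: none (0 points).
  x = 7: rhs = 6, matching y values: 11, 12 (2 points).
  x = 8: rhs = 1, matching y values: 1, 22 (2 points).
  x = 9: rhs = 21, matching y values: none (0 points).
  x = 10: rhs = 3, matching y values: 7, 16 (2 points).
  x = 11: rhs = 22, matching y values: none (0 points).
  x = 12: rhs = 15, matching y values: none (0 points).
  x = 13: rhs = 11, matching y values: none (0 points).
  x = 14: rhs = 16, matching y values: 4, 19 (2 points).
  x = 15: rhs = 13, matching y values: 6, 17 (2 points).
  x = 16: rhs = 8, matching y values: 10, 13 (2 points).
  x = 17: rhs = 7, matching y values: none (0 points).
  x = 18: rhs = 16, matching y values: 4, 19 (2 points).
  x = 19: rhs = 18, matching y values: 8, 15 (2 points).
  x = 20: rhs = 19, matching y values: none (0 points).
  x = 21: rhs = 2, matching y values: 5, 18 (2 points).
  x = 22: rhs = 19, matching y values: none (0 points).
Total affine count: 24.
Full point count |E(F_23)| = 24 + 1 = 25.
Hasse bound: |25 − (23+1)| = |1| = 1 ≤ 2√23 ≈ 9.5917 ✓.


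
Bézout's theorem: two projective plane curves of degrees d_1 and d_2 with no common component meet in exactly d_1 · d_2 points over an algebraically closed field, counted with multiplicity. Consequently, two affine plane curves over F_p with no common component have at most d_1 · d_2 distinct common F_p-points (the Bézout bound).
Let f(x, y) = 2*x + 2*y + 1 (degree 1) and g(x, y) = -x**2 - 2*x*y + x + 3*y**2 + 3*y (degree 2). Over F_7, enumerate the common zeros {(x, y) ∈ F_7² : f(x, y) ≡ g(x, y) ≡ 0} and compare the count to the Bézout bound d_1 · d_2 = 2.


Common zeros: {(1, 2), (2, 1)}; count = 2; Bézout bound = 2.

deg(f) = 1, deg(g) = 2, so Bézout bound = 2.
Scan x ∈ F_7. For each x, list the y ∈ F_7 with f(x, y) ≡ 0 and those with g(x, y) ≡ 0 (mod 7); the common zeros in that column are the intersection.
  x = 0: f ≡ 0 at y ∈ {3}; g ≡ 0 at y ∈ {0, 6}; common: ∅.
  x = 1: f ≡ 0 at y ∈ {2}; g ≡ 0 at y ∈ {0, 2}; common: {2}.
  x = 2: f ≡ 0 at y ∈ {1}; g ≡ 0 at y ∈ {1, 4}; common: {1}.
  x = 3: f ≡ 0 at y ∈ {0}; g ≡ 0 at y ∈ {2, 6}; common: ∅.
  x = 4: f ≡ 0 at y ∈ {6}; g ≡ 0 at y ∈ {1, 3}; common: ∅.
  x = 5: f ≡ 0 at y ∈ {5}; g ≡ 0 at y ∈ {3, 4}; common: ∅.
  x = 6: f ≡ 0 at y ∈ {4}; g ≡ 0 at y ∈ {5}; common: ∅.
Collecting: common zeros = {(1, 2), (2, 1)}, so the count is 2.
Comparison with the Bézout bound: 2 ≤ 2 = deg(f)·deg(g), as expected for curves with no common component (the bound is attained).


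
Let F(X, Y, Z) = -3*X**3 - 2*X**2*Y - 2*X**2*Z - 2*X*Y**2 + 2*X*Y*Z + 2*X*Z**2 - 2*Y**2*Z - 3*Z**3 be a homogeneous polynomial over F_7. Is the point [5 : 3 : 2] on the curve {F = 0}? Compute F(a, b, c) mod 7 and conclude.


F(5,3,2) ≡ 4 (mod 7); P is NOT on the curve.

Evaluate F(5, 3, 2) term-by-term (mod 7).
  -3*X**3 ↦ -3·125·1·1 = -375
  -2*X**2*Y ↦ -2·25·3·1 = -150
  -2*X**2*Z ↦ -2·25·1·2 = -100
  -2*X*Y**2 ↦ -2·5·9·1 = -90
  2*X*Y*Z ↦ 2·5·3·2 = 60
  2*X*Z**2 ↦ 2·5·1·4 = 40
  -2*Y**2*Z ↦ -2·1·9·2 = -36
  -3*Z**3 ↦ -3·1·1·8 = -24
Sum: F(5, 3, 2) = (-375) + (-150) + (-100) + (-90) + (60) + (40) + (-36) + (-24) = -675.
Reducing mod 7: -675 ≡ 4 (mod 7).
Since F(a, b, c) ≡ 4 ≠ 0 (mod 7), P does NOT lie on the curve.


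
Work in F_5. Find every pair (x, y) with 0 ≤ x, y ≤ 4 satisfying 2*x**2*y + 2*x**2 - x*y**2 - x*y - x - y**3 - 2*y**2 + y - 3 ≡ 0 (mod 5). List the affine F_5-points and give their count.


Affine F_5-points: {(0, 1), (0, 3), (0, 4), (1, 3), (2, 1), (4, 0)}; count = 6.

For each of the 25 pairs (x, y) ∈ F_5², evaluate f(x, y) mod 5. Record the zeros.
  x = 0: [0↦2, 1↦0, 2↦3, 3↦0, 4↦0]  zeros at y ∈ {1, 3, 4}
  x = 1: [0↦3, 1↦1, 2↦2, 3↦0, 4↦4]  zeros at y ∈ {3}
  x = 2: [0↦3, 1↦0, 2↦3, 3↦1, 4↦3]  zeros at y ∈ {1}
  x = 3: [0↦2, 1↦2, 2↦1, 3↦3, 4↦2]  zeros at y ∈ ∅
  x = 4: [0↦0, 1↦2, 2↦1, 3↦1, 4↦1]  zeros at y ∈ {0}
Collecting zeros: affine points = {(0, 1), (0, 3), (0, 4), (1, 3), (2, 1), (4, 0)}.
Total count |C(F_5)_aff| = 6.


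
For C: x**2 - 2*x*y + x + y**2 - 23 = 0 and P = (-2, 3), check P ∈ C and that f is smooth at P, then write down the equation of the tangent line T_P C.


Tangent line at P: -9*x + 10*y - 48 = 0.

Step 1: f(-2, 3) = 0, so P lies on C.
Step 2: partial derivatives
  f_x(x, y) = 2*x - 2*y + 1, f_y(x, y) = -2*x + 2*y.
  f_x(P) = -9, f_y(P) = 10 (gradient nonzero, so P is smooth).
Step 3: tangent line at P: -9·(x − -2) + 10·(y − 3) = 0.
Expanding: -9*x + 10*y - 48 = 0.


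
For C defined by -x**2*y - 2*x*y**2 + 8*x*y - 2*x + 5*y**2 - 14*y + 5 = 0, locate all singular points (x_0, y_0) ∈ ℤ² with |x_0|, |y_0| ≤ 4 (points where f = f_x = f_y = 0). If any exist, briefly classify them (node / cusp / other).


Singular points: {(2, 1)}; classification: node.

Compute partial derivatives:
  f_x = -2*x*y - 2*y**2 + 8*y - 2.
  f_y = -x**2 - 4*x*y + 8*x + 10*y - 14.
Scan x_0 ∈ {−4, ..., 4}. For each x_0, f_y(x_0, y) is a polynomial in y; find its integer roots y ∈ {−4, ..., 4}, then test f_x and f at those candidates.
  x = -4: f_y(-4, y) = 26*y - 62; no integer root y with |y| ≤ 4.
  x = -3: f_y(-3, y) = 22*y - 47; no integer root y with |y| ≤ 4.
  x = -2: f_y(-2, y) = 18*y - 34; no integer root y with |y| ≤ 4.
  x = -1: f_y(-1, y) = 14*y - 23; no integer root y with |y| ≤ 4.
  x = 0: f_y(0, y) = 10*y - 14; no integer root y with |y| ≤ 4.
  x = 1: f_y(1, y) = 6*y - 7; no integer root y with |y| ≤ 4.
  x = 2: f_y(2, y) = 2*y - 2; vanishes at y ∈ {1}. (2, 1): f_x = 0, f = 0 — SINGULAR.
  x = 3: f_y(3, y) = 1 - 2*y; no integer root y with |y| ≤ 4.
  x = 4: f_y(4, y) = 2 - 6*y; no integer root y with |y| ≤ 4.
Only singular point on the grid: (2, 1).
Classify: substitute x = 2 + u, y = 1 + v and expand: f = -u**2*v - u**2 - 2*u*v**2 + v**2.
No constant or linear terms (consistent with a singular point). Quadratic part: -u**2 + v**2. Cubic part: -u**2*v - 2*u*v**2.
The quadratic part v**2 - u**2 = (v − u)(v + u) splits into two distinct linear factors, so there are two distinct tangent lines y − 1 = ±(x − 2) — this is a node (ordinary double point).
Classification: node.


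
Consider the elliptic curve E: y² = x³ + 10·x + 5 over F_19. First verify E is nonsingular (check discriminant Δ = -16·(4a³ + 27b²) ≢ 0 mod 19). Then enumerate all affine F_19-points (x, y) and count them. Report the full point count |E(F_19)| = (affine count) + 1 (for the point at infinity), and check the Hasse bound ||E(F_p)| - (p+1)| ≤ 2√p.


Affine points = {(0, 9), (0, 10), (1, 4), (1, 15), (3, 9), (3, 10), (5, 3), (5, 16), (7, 0), (9, 8), (9, 11), (14, 1), (14, 18), (16, 9), (16, 10)}; affine count = 15; |E(F_19)| = 16.

Discriminant check: Δ ∝ 4a³ + 27b² = 4·10³ + 27·5² = 4·1000 + 27·25 ≡ 1 (mod 19). Nonzero ⇒ E is nonsingular.
For each x ∈ F_19, compute rhs = x³ + 10·x + 5 mod 19, then count y ∈ F_19 with y² ≡ rhs.
  x = 0: rhs = 5, matching y values: 9, 10 (2 points).
  x = 1: rhs = 16, matching y values: 4, 15 (2 points).
  x = 2: rhs = 14, matching y values: none (0 points).
  x = 3: rhs = 5, matching y values: 9, 10 (2 points).
  x = 4: rhs = 14, matching y values: none (0 points).
  x = 5: rhs = 9, matching y values: 3, 16 (2 points).
  x = 6: rhs = 15, matching y values: none (0 points).
  x = 7: rhs = 0, matching y values: 0 (1 points).
  x = 8: rhs = 8, matching y values: none (0 points).
  x = 9: rhs = 7, matching y values: 8, 11 (2 points).
  x = 10: rhs = 3, matching y values: none (0 points).
  x = 11: rhs = 2, matching y values: none (0 points).
  x = 12: rhs = 10, matching y values: none (0 points).
  x = 13: rhs = 14, matching y values: none (0 points).
  x = 14: rhs = 1, matching y values: 1, 18 (2 points).
  x = 15: rhs = 15, matching y values: none (0 points).
  x = 16: rhs = 5, matching y values: 9, 10 (2 points).
  x = 17: rhs = 15, matching y values: none (0 points).
  x = 18: rhs = 13, matching y values: none (0 points).
Total affine count: 15.
Full point count |E(F_19)| = 15 + 1 = 16.
Hasse bound: |16 − (19+1)| = |-4| = 4 ≤ 2√19 ≈ 8.7178 ✓.


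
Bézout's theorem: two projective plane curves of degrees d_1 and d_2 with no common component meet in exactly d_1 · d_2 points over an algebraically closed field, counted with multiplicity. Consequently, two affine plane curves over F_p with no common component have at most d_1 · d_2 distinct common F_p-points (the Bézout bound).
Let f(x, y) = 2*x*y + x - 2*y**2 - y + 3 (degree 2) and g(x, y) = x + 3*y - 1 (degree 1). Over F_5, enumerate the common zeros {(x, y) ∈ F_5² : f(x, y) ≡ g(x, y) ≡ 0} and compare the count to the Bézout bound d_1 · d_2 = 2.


Common zeros: ∅; count = 0; Bézout bound = 2.

deg(f) = 2, deg(g) = 1, so Bézout bound = 2.
Scan x ∈ F_5. For each x, list the y ∈ F_5 with f(x, y) ≡ 0 and those with g(x, y) ≡ 0 (mod 5); the common zeros in that column are the intersection.
  x = 0: f ≡ 0 at y ∈ {1}; g ≡ 0 at y ∈ {2}; common: ∅.
  x = 1: f ≡ 0 at y ∈ ∅; g ≡ 0 at y ∈ {0}; common: ∅.
  x = 2: f ≡ 0 at y ∈ {0, 4}; g ≡ 0 at y ∈ {3}; common: ∅.
  x = 3: f ≡ 0 at y ∈ ∅; g ≡ 0 at y ∈ {1}; common: ∅.
  x = 4: f ≡ 0 at y ∈ {3}; g ≡ 0 at y ∈ {4}; common: ∅.
Collecting: common zeros = ∅, so the count is 0.
Comparison with the Bézout bound: 0 ≤ 2 = deg(f)·deg(g), as expected for curves with no common component (the affine F_5-count falls short of the bound because intersections may lie at infinity, over extension fields, or carry multiplicity).


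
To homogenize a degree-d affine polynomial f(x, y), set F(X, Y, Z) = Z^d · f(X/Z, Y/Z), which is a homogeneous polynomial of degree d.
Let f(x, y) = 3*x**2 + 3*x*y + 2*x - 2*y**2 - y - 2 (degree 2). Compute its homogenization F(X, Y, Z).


F(X, Y, Z) = 3*X**2 + 3*X*Y + 2*X*Z - 2*Y**2 - Y*Z - 2*Z**2

deg(f) = 2.
Substitute x = X/Z, y = Y/Z into f, then multiply by Z^2.
  monomial 3·x^2·y^0 ↦ 3·X^2·Y^0·Z^0.
  monomial 3·x^1·y^1 ↦ 3·X^1·Y^1·Z^0.
  monomial 2·x^1·y^0 ↦ 2·X^1·Y^0·Z^1.
  monomial -2·x^0·y^2 ↦ -2·X^0·Y^2·Z^0.
  monomial -1·x^0·y^1 ↦ -1·X^0·Y^1·Z^1.
  monomial -2·x^0·y^0 ↦ -2·X^0·Y^0·Z^2.
Collecting: F(X, Y, Z) = 3*X**2 + 3*X*Y + 2*X*Z - 2*Y**2 - Y*Z - 2*Z**2.


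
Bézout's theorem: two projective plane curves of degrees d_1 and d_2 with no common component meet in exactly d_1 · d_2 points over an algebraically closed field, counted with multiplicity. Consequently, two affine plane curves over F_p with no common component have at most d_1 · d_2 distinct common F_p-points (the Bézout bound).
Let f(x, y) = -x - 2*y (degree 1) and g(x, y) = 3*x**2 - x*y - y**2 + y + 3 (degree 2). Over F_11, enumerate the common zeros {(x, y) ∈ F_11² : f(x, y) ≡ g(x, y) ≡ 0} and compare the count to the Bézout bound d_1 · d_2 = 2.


Common zeros: ∅; count = 0; Bézout bound = 2.

deg(f) = 1, deg(g) = 2, so Bézout bound = 2.
Scan x ∈ F_11. For each x, list the y ∈ F_11 with f(x, y) ≡ 0 and those with g(x, y) ≡ 0 (mod 11); the common zeros in that column are the intersection.
  x = 0: f ≡ 0 at y ∈ {0}; g ≡ 0 at y ∈ ∅; common: ∅.
  x = 1: f ≡ 0 at y ∈ {5}; g ≡ 0 at y ∈ ∅; common: ∅.
  x = 2: f ≡ 0 at y ∈ {10}; g ≡ 0 at y ∈ ∅; common: ∅.
  x = 3: f ≡ 0 at y ∈ {4}; g ≡ 0 at y ∈ {2, 7}; common: ∅.
  x = 4: f ≡ 0 at y ∈ {9}; g ≡ 0 at y ∈ {3, 5}; common: ∅.
  x = 5: f ≡ 0 at y ∈ {3}; g ≡ 0 at y ∈ {2, 5}; common: ∅.
  x = 6: f ≡ 0 at y ∈ {8}; g ≡ 0 at y ∈ ∅; common: ∅.
  x = 7: f ≡ 0 at y ∈ {2}; g ≡ 0 at y ∈ {1, 4}; common: ∅.
  x = 8: f ≡ 0 at y ∈ {7}; g ≡ 0 at y ∈ {1, 3}; common: ∅.
  x = 9: f ≡ 0 at y ∈ {1}; g ≡ 0 at y ∈ {4, 10}; common: ∅.
  x = 10: f ≡ 0 at y ∈ {6}; g ≡ 0 at y ∈ ∅; common: ∅.
Collecting: common zeros = ∅, so the count is 0.
Comparison with the Bézout bound: 0 ≤ 2 = deg(f)·deg(g), as expected for curves with no common component (the affine F_11-count falls short of the bound because intersections may lie at infinity, over extension fields, or carry multiplicity).


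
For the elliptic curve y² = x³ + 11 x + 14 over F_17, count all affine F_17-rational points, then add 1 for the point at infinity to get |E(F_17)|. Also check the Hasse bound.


Affine points = {(1, 3), (1, 14), (7, 3), (7, 14), (8, 6), (8, 11), (9, 3), (9, 14), (10, 6), (10, 11), (11, 2), (11, 15), (12, 2), (12, 15), (13, 5), (13, 12), (15, 1), (15, 16), (16, 6), (16, 11)}; affine count = 20; |E(F_17)| = 21.

Discriminant check: Δ ∝ 4a³ + 27b² = 4·11³ + 27·14² = 4·1331 + 27·196 ≡ 8 (mod 17). Nonzero ⇒ E is nonsingular.
For each x ∈ F_17, compute rhs = x³ + 11·x + 14 mod 17, then count y ∈ F_17 with y² ≡ rhs.
  x = 0: rhs = 14, matching y values: none (0 points).
  x = 1: rhs = 9, matching y values: 3, 14 (2 points).
  x = 2: rhs = 10, matching y values: none (0 points).
  x = 3: rhs = 6, matching y values: none (0 points).
  x = 4: rhs = 3, matching y values: none (0 points).
  x = 5: rhs = 7, matching y values: none (0 points).
  x = 6: rhs = 7, matching y values: none (0 points).
  x = 7: rhs = 9, matching y values: 3, 14 (2 points).
  x = 8: rhs = 2, matching y values: 6, 11 (2 points).
  x = 9: rhs = 9, matching y values: 3, 14 (2 points).
  x = 10: rhs = 2, matching y values: 6, 11 (2 points).
  x = 11: rhs = 4, matching y values: 2, 15 (2 points).
  x = 12: rhs = 4, matching y values: 2, 15 (2 points).
  x = 13: rhs = 8, matching y values: 5, 12 (2 points).
  x = 14: rhs = 5, matching y values: none (0 points).
  x = 15: rhs = 1, matching y values: 1, 16 (2 points).
  x = 16: rhs = 2, matching y values: 6, 11 (2 points).
Total affine count: 20.
Full point count |E(F_17)| = 20 + 1 = 21.
Hasse bound: |21 − (17+1)| = |3| = 3 ≤ 2√17 ≈ 8.2462 ✓.


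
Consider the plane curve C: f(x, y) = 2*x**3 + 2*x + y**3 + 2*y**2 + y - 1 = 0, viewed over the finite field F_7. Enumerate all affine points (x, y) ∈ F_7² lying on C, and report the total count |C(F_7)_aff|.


Affine F_7-points: {(1, 1), (1, 2), (2, 4), (3, 1), (3, 2), (4, 5), (5, 0), (5, 6), (6, 5)}; count = 9.

For each of the 49 pairs (x, y) ∈ F_7², evaluate f(x, y) mod 7. Record the zeros.
  x = 0: [0↦6, 1↦3, 2↦3, 3↦5, 4↦1, 5↦4, 6↦6]  zeros at y ∈ ∅
  x = 1: [0↦3, 1↦0, 2↦0, 3↦2, 4↦5, 5↦1, 6↦3]  zeros at y ∈ {1, 2}
  x = 2: [0↦5, 1↦2, 2↦2, 3↦4, 4↦0, 5↦3, 6↦5]  zeros at y ∈ {4}
  x = 3: [0↦3, 1↦0, 2↦0, 3↦2, 4↦5, 5↦1, 6↦3]  zeros at y ∈ {1, 2}
  x = 4: [0↦2, 1↦6, 2↦6, 3↦1, 4↦4, 5↦0, 6↦2]  zeros at y ∈ {5}
  x = 5: [0↦0, 1↦4, 2↦4, 3↦6, 4↦2, 5↦5, 6↦0]  zeros at y ∈ {0, 6}
  x = 6: [0↦2, 1↦6, 2↦6, 3↦1, 4↦4, 5↦0, 6↦2]  zeros at y ∈ {5}
Collecting zeros: affine points = {(1, 1), (1, 2), (2, 4), (3, 1), (3, 2), (4, 5), (5, 0), (5, 6), (6, 5)}.
Total count |C(F_7)_aff| = 9.


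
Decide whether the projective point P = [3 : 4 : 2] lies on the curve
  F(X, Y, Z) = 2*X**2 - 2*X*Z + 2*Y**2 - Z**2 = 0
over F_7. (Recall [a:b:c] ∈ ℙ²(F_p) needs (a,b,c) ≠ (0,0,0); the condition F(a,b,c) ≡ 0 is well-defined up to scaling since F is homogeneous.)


F(3,4,2) ≡ 6 (mod 7); P is NOT on the curve.

Evaluate F(3, 4, 2) term-by-term (mod 7).
  2*X**2 ↦ 2·9·1·1 = 18
  -2*X*Z ↦ -2·3·1·2 = -12
  2*Y**2 ↦ 2·1·16·1 = 32
  -Z**2 ↦ -1·1·1·4 = -4
Sum: F(3, 4, 2) = (18) + (-12) + (32) + (-4) = 34.
Reducing mod 7: 34 ≡ 6 (mod 7).
Since F(a, b, c) ≡ 6 ≠ 0 (mod 7), P does NOT lie on the curve.


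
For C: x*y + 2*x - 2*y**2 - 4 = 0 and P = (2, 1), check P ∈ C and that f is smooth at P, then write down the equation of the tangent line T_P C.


Tangent line at P: 3*x - 2*y - 4 = 0.

Step 1: f(2, 1) = 0, so P lies on C.
Step 2: partial derivatives
  f_x(x, y) = y + 2, f_y(x, y) = x - 4*y.
  f_x(P) = 3, f_y(P) = -2 (gradient nonzero, so P is smooth).
Step 3: tangent line at P: 3·(x − 2) + -2·(y − 1) = 0.
Expanding: 3*x - 2*y - 4 = 0.


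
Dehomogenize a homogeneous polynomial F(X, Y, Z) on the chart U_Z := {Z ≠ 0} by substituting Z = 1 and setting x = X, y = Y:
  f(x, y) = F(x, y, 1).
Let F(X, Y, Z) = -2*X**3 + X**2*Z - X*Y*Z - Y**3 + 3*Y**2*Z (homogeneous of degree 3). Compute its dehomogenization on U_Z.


f(x, y) = -2*x**3 + x**2 - x*y - y**3 + 3*y**2

On U_Z we set Z = 1. Each monomial c·X^i·Y^j·Z^k in F becomes c·x^i·y^j·1^k = c·x^i·y^j.
Substituting Z = 1: F(X, Y, 1) = -2*x**3 + x**2 - x*y - y**3 + 3*y**2.
Note: deg(f) ≤ deg(F) = 3; strict inequality happens when F is divisible by Z (lost terms).


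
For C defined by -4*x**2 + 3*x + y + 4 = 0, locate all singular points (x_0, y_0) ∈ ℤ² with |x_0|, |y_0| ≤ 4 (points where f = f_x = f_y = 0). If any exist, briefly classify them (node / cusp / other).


No singular points in the scanned grid; C is smooth there.

Compute partial derivatives:
  f_x = 3 - 8*x.
  f_y = 1.
f_y = 1 is a nonzero constant, so f_y never vanishes: no point (x, y) can satisfy f = f_x = f_y = 0. In particular no (x, y) ∈ {−4, ..., 4}² is singular; the curve is smooth.


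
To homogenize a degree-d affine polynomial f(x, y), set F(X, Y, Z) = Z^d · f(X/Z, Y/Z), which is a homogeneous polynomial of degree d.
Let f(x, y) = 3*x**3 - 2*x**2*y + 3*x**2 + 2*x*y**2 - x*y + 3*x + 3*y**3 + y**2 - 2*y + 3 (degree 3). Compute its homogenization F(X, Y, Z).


F(X, Y, Z) = 3*X**3 - 2*X**2*Y + 3*X**2*Z + 2*X*Y**2 - X*Y*Z + 3*X*Z**2 + 3*Y**3 + Y**2*Z - 2*Y*Z**2 + 3*Z**3

deg(f) = 3.
Substitute x = X/Z, y = Y/Z into f, then multiply by Z^3.
  monomial 3·x^3·y^0 ↦ 3·X^3·Y^0·Z^0.
  monomial -2·x^2·y^1 ↦ -2·X^2·Y^1·Z^0.
  monomial 3·x^2·y^0 ↦ 3·X^2·Y^0·Z^1.
  monomial 2·x^1·y^2 ↦ 2·X^1·Y^2·Z^0.
  monomial -1·x^1·y^1 ↦ -1·X^1·Y^1·Z^1.
  monomial 3·x^1·y^0 ↦ 3·X^1·Y^0·Z^2.
  monomial 3·x^0·y^3 ↦ 3·X^0·Y^3·Z^0.
  monomial 1·x^0·y^2 ↦ 1·X^0·Y^2·Z^1.
  monomial -2·x^0·y^1 ↦ -2·X^0·Y^1·Z^2.
  monomial 3·x^0·y^0 ↦ 3·X^0·Y^0·Z^3.
Collecting: F(X, Y, Z) = 3*X**3 - 2*X**2*Y + 3*X**2*Z + 2*X*Y**2 - X*Y*Z + 3*X*Z**2 + 3*Y**3 + Y**2*Z - 2*Y*Z**2 + 3*Z**3.


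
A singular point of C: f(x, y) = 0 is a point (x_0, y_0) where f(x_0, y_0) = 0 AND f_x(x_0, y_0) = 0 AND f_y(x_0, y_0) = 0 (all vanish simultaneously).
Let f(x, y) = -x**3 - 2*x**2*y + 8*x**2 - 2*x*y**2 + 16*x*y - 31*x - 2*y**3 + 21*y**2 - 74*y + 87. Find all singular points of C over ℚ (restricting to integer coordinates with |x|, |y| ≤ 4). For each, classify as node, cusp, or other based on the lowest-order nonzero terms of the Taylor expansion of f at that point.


Singular points: {(1, 3)}; classification: node.

Compute partial derivatives:
  f_x = -3*x**2 - 4*x*y + 16*x - 2*y**2 + 16*y - 31.
  f_y = -2*x**2 - 4*x*y + 16*x - 6*y**2 + 42*y - 74.
Scan x_0 ∈ {−4, ..., 4}. For each x_0, f_y(x_0, y) is a polynomial in y; find its integer roots y ∈ {−4, ..., 4}, then test f_x and f at those candidates.
  x = -4: f_y(-4, y) = -6*y**2 + 58*y - 170; no integer root y with |y| ≤ 4.
  x = -3: f_y(-3, y) = -6*y**2 + 54*y - 140; no integer root y with |y| ≤ 4.
  x = -2: f_y(-2, y) = -6*y**2 + 50*y - 114; no integer root y with |y| ≤ 4.
  x = -1: f_y(-1, y) = -6*y**2 + 46*y - 92; no integer root y with |y| ≤ 4.
  x = 0: f_y(0, y) = -6*y**2 + 42*y - 74; no integer root y with |y| ≤ 4.
  x = 1: f_y(1, y) = -6*y**2 + 38*y - 60; vanishes at y ∈ {3}. (1, 3): f_x = 0, f = 0 — SINGULAR.
  x = 2: f_y(2, y) = -6*y**2 + 34*y - 50; no integer root y with |y| ≤ 4.
  x = 3: f_y(3, y) = -6*y**2 + 30*y - 44; no integer root y with |y| ≤ 4.
  x = 4: f_y(4, y) = -6*y**2 + 26*y - 42; no integer root y with |y| ≤ 4.
Only singular point on the grid: (1, 3).
Classify: substitute x = 1 + u, y = 3 + v and expand: f = -u**3 - 2*u**2*v - u**2 - 2*u*v**2 - 2*v**3 + v**2.
No constant or linear terms (consistent with a singular point). Quadratic part: -u**2 + v**2. Cubic part: -u**3 - 2*u**2*v - 2*u*v**2 - 2*v**3.
The quadratic part v**2 - u**2 = (v − u)(v + u) splits into two distinct linear factors, so there are two distinct tangent lines y − 3 = ±(x − 1) — this is a node (ordinary double point).
Classification: node.


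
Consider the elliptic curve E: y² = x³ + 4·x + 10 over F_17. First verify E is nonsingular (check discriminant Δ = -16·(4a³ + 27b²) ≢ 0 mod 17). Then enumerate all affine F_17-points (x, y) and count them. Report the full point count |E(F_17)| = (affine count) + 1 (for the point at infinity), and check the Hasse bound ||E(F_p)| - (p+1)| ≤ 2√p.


Affine points = {(1, 7), (1, 10), (2, 3), (2, 14), (3, 7), (3, 10), (5, 6), (5, 11), (10, 8), (10, 9), (11, 5), (11, 12), (12, 1), (12, 16), (13, 7), (13, 10)}; affine count = 16; |E(F_17)| = 17.

Discriminant check: Δ ∝ 4a³ + 27b² = 4·4³ + 27·10² = 4·64 + 27·100 ≡ 15 (mod 17). Nonzero ⇒ E is nonsingular.
For each x ∈ F_17, compute rhs = x³ + 4·x + 10 mod 17, then count y ∈ F_17 with y² ≡ rhs.
  x = 0: rhs = 10, matching y values: none (0 points).
  x = 1: rhs = 15, matching y values: 7, 10 (2 points).
  x = 2: rhs = 9, matching y values: 3, 14 (2 points).
  x = 3: rhs = 15, matching y values: 7, 10 (2 points).
  x = 4: rhs = 5, matching y values: none (0 points).
  x = 5: rhs = 2, matching y values: 6, 11 (2 points).
  x = 6: rhs = 12, matching y values: none (0 points).
  x = 7: rhs = 7, matching y values: none (0 points).
  x = 8: rhs = 10, matching y values: none (0 points).
  x = 9: rhs = 10, matching y values: none (0 points).
  x = 10: rhs = 13, matching y values: 8, 9 (2 points).
  x = 11: rhs = 8, matching y values: 5, 12 (2 points).
  x = 12: rhs = 1, matching y values: 1, 16 (2 points).
  x = 13: rhs = 15, matching y values: 7, 10 (2 points).
  x = 14: rhs = 5, matching y values: none (0 points).
  x = 15: rhs = 11, matching y values: none (0 points).
  x = 16: rhs = 5, matching y values: none (0 points).
Total affine count: 16.
Full point count |E(F_17)| = 16 + 1 = 17.
Hasse bound: |17 − (17+1)| = |-1| = 1 ≤ 2√17 ≈ 8.2462 ✓.


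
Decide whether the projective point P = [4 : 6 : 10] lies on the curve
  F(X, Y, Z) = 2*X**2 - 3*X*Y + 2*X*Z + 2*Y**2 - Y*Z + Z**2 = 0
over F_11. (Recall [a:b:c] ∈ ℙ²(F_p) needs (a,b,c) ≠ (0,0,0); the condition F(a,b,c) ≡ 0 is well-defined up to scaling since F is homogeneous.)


F(4,6,10) ≡ 9 (mod 11); P is NOT on the curve.

Evaluate F(4, 6, 10) term-by-term (mod 11).
  2*X**2 ↦ 2·16·1·1 = 32
  -3*X*Y ↦ -3·4·6·1 = -72
  2*X*Z ↦ 2·4·1·10 = 80
  2*Y**2 ↦ 2·1·36·1 = 72
  -Y*Z ↦ -1·1·6·10 = -60
  Z**2 ↦ 1·1·1·100 = 100
Sum: F(4, 6, 10) = (32) + (-72) + (80) + (72) + (-60) + (100) = 152.
Reducing mod 11: 152 ≡ 9 (mod 11).
Since F(a, b, c) ≡ 9 ≠ 0 (mod 11), P does NOT lie on the curve.


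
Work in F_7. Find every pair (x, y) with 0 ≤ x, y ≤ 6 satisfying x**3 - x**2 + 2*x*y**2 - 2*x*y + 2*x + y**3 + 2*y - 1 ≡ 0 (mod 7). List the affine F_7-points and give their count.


Affine F_7-points: {(2, 0), (4, 5), (5, 1), (5, 4), (5, 6)}; count = 5.

For each of the 49 pairs (x, y) ∈ F_7², evaluate f(x, y) mod 7. Record the zeros.
  x = 0: [0↦6, 1↦2, 2↦4, 3↦4, 4↦1, 5↦1, 6↦3]  zeros at y ∈ ∅
  x = 1: [0↦1, 1↦4, 2↦3, 3↦4, 4↦6, 5↦1, 6↦2]  zeros at y ∈ ∅
  x = 2: [0↦0, 1↦3, 2↦6, 3↦1, 4↦1, 5↦5, 6↦5]  zeros at y ∈ {0}
  x = 3: [0↦2, 1↦5, 2↦5, 3↦1, 4↦6, 5↦5, 6↦4]  zeros at y ∈ ∅
  x = 4: [0↦6, 1↦2, 2↦6, 3↦3, 4↦6, 5↦0, 6↦5]  zeros at y ∈ {5}
  x = 5: [0↦4, 1↦0, 2↦1, 3↦6, 4↦0, 5↦3, 6↦0]  zeros at y ∈ {1, 4, 6}
  x = 6: [0↦2, 1↦5, 2↦3, 3↦2, 4↦1, 5↦6, 6↦2]  zeros at y ∈ ∅
Collecting zeros: affine points = {(2, 0), (4, 5), (5, 1), (5, 4), (5, 6)}.
Total count |C(F_7)_aff| = 5.


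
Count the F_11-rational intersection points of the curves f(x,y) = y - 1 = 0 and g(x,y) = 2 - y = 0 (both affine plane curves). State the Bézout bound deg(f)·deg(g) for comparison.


Common zeros: ∅; count = 0; Bézout bound = 1.

deg(f) = 1, deg(g) = 1, so Bézout bound = 1.
Scan x ∈ F_11. For each x, list the y ∈ F_11 with f(x, y) ≡ 0 and those with g(x, y) ≡ 0 (mod 11); the common zeros in that column are the intersection.
  x = 0: f ≡ 0 at y ∈ {1}; g ≡ 0 at y ∈ {2}; common: ∅.
  x = 1: f ≡ 0 at y ∈ {1}; g ≡ 0 at y ∈ {2}; common: ∅.
  x = 2: f ≡ 0 at y ∈ {1}; g ≡ 0 at y ∈ {2}; common: ∅.
  x = 3: f ≡ 0 at y ∈ {1}; g ≡ 0 at y ∈ {2}; common: ∅.
  x = 4: f ≡ 0 at y ∈ {1}; g ≡ 0 at y ∈ {2}; common: ∅.
  x = 5: f ≡ 0 at y ∈ {1}; g ≡ 0 at y ∈ {2}; common: ∅.
  x = 6: f ≡ 0 at y ∈ {1}; g ≡ 0 at y ∈ {2}; common: ∅.
  x = 7: f ≡ 0 at y ∈ {1}; g ≡ 0 at y ∈ {2}; common: ∅.
  x = 8: f ≡ 0 at y ∈ {1}; g ≡ 0 at y ∈ {2}; common: ∅.
  x = 9: f ≡ 0 at y ∈ {1}; g ≡ 0 at y ∈ {2}; common: ∅.
  x = 10: f ≡ 0 at y ∈ {1}; g ≡ 0 at y ∈ {2}; common: ∅.
Collecting: common zeros = ∅, so the count is 0.
Comparison with the Bézout bound: 0 ≤ 1 = deg(f)·deg(g), as expected for curves with no common component (the affine F_11-count falls short of the bound because intersections may lie at infinity, over extension fields, or carry multiplicity).


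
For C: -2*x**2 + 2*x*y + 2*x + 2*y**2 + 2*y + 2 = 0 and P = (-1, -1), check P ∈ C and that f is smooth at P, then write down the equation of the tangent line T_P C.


Tangent line at P: 4*x - 4*y = 0.

Step 1: f(-1, -1) = 0, so P lies on C.
Step 2: partial derivatives
  f_x(x, y) = -4*x + 2*y + 2, f_y(x, y) = 2*x + 4*y + 2.
  f_x(P) = 4, f_y(P) = -4 (gradient nonzero, so P is smooth).
Step 3: tangent line at P: 4·(x − -1) + -4·(y − -1) = 0.
Expanding: 4*x - 4*y = 0.


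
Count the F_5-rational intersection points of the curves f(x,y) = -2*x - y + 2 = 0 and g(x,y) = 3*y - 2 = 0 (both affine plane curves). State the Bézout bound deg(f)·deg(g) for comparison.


Common zeros: {(4, 4)}; count = 1; Bézout bound = 1.

deg(f) = 1, deg(g) = 1, so Bézout bound = 1.
Scan x ∈ F_5. For each x, list the y ∈ F_5 with f(x, y) ≡ 0 and those with g(x, y) ≡ 0 (mod 5); the common zeros in that column are the intersection.
  x = 0: f ≡ 0 at y ∈ {2}; g ≡ 0 at y ∈ {4}; common: ∅.
  x = 1: f ≡ 0 at y ∈ {0}; g ≡ 0 at y ∈ {4}; common: ∅.
  x = 2: f ≡ 0 at y ∈ {3}; g ≡ 0 at y ∈ {4}; common: ∅.
  x = 3: f ≡ 0 at y ∈ {1}; g ≡ 0 at y ∈ {4}; common: ∅.
  x = 4: f ≡ 0 at y ∈ {4}; g ≡ 0 at y ∈ {4}; common: {4}.
Collecting: common zeros = {(4, 4)}, so the count is 1.
Comparison with the Bézout bound: 1 ≤ 1 = deg(f)·deg(g), as expected for curves with no common component (the bound is attained).


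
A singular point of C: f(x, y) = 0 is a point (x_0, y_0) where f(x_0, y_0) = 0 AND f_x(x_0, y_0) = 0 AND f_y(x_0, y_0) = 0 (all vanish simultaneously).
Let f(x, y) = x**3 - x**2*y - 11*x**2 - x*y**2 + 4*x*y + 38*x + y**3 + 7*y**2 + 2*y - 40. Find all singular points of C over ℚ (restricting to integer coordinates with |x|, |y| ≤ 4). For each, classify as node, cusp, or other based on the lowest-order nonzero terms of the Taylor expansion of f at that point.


Singular points: {(3, -1)}; classification: node.

Compute partial derivatives:
  f_x = 3*x**2 - 2*x*y - 22*x - y**2 + 4*y + 38.
  f_y = -x**2 - 2*x*y + 4*x + 3*y**2 + 14*y + 2.
Scan x_0 ∈ {−4, ..., 4}. For each x_0, f_y(x_0, y) is a polynomial in y; find its integer roots y ∈ {−4, ..., 4}, then test f_x and f at those candidates.
  x = -4: f_y(-4, y) = 3*y**2 + 22*y - 30; no integer root y with |y| ≤ 4.
  x = -3: f_y(-3, y) = 3*y**2 + 20*y - 19; no integer root y with |y| ≤ 4.
  x = -2: f_y(-2, y) = 3*y**2 + 18*y - 10; no integer root y with |y| ≤ 4.
  x = -1: f_y(-1, y) = 3*y**2 + 16*y - 3; no integer root y with |y| ≤ 4.
  x = 0: f_y(0, y) = 3*y**2 + 14*y + 2; no integer root y with |y| ≤ 4.
  x = 1: f_y(1, y) = 3*y**2 + 12*y + 5; no integer root y with |y| ≤ 4.
  x = 2: f_y(2, y) = 3*y**2 + 10*y + 6; no integer root y with |y| ≤ 4.
  x = 3: f_y(3, y) = 3*y**2 + 8*y + 5; vanishes at y ∈ {-1}. (3, -1): f_x = 0, f = 0 — SINGULAR.
  x = 4: f_y(4, y) = 3*y**2 + 6*y + 2; no integer root y with |y| ≤ 4.
Only singular point on the grid: (3, -1).
Classify: substitute x = 3 + u, y = -1 + v and expand: f = u**3 - u**2*v - u**2 - u*v**2 + v**3 + v**2.
No constant or linear terms (consistent with a singular point). Quadratic part: -u**2 + v**2. Cubic part: u**3 - u**2*v - u*v**2 + v**3.
The quadratic part v**2 - u**2 = (v − u)(v + u) splits into two distinct linear factors, so there are two distinct tangent lines y − -1 = ±(x − 3) — this is a node (ordinary double point).
Classification: node.
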